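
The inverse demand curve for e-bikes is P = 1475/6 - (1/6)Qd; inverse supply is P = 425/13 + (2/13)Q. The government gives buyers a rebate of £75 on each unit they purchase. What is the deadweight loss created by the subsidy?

Deadweight loss = £8775

Pre-subsidy: 1475/6 - (1/6)Q = 425/13 + (2/13)Q gives Q* = 665 and P* = 135.
With the rebate, buyers effectively pay Pb = Ps − 75, where Ps is the price sellers receive.
On the curves, Pb = 1475/6 - (1/6)Q and Ps = 425/13 + (2/13)Q; the wedge Ps − Pb = 75 gives 425/13 + (2/13)Q − (1475/6 - (1/6)Q) = 75, so Q' = 899.
Then Pb = 1475/6 − (1/6)·899 = 96 and Ps = 425/13 + (2/13)·899 = 171.
The subsidy expands output by 899 − 665 = 234 past the efficient level; on those units the gap between marginal cost and willingness to pay runs from 0 up to 75.
DWL = ½ × 75 × 234 = 8775.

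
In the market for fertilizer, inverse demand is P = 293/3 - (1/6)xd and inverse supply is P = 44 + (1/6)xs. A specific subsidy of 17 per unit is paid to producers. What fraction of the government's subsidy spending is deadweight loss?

DWL / government spending = 51/424

Pre-subsidy: 293/3 - (1/6)x = 44 + (1/6)x gives x* = 161 and P* = 425/6.
With the subsidy, sellers receive Ps = Pb + 17 for each unit, where Pb is the price buyers pay.
On the curves, Pb = 293/3 - (1/6)x and Ps = 44 + (1/6)x; the wedge Ps − Pb = 17 gives 44 + (1/6)x − (293/3 - (1/6)x) = 17, so x' = 212.
Then Pb = 293/3 − (1/6)·212 = 187/3 and Ps = 44 + (1/6)·212 = 238/3.
ΔCS = ½(161 + 212)(425/6 − 187/3) = 1585.25; ΔPS = ½(161 + 212)(238/3 − 425/6) = 1585.25.
Government spending = 17 × 212 = 3604.
DWL = ½ × 17 × (212 − 161) = 433.5; fraction = 433.5 / 3604 = 51/424.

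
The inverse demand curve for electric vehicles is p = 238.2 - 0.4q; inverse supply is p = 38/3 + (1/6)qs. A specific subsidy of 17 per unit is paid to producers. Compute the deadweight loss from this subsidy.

Deadweight loss = 255

Pre-subsidy: 238.2 - 0.4q = 38/3 + (1/6)q gives q* = 398 and p* = 79.
With the subsidy, sellers receive ps = pb + 17 for each unit, where pb is the price buyers pay.
On the curves, pb = 238.2 - 0.4q and ps = 38/3 + (1/6)q; the wedge ps − pb = 17 gives 38/3 + (1/6)q − (238.2 - 0.4q) = 17, so q' = 428.
Then pb = 238.2 − 0.4·428 = 67 and ps = 38/3 + (1/6)·428 = 84.
The subsidy expands output by 428 − 398 = 30 past the efficient level; on those units the gap between marginal cost and willingness to pay runs from 0 up to 17.
DWL = ½ × 17 × 30 = 255.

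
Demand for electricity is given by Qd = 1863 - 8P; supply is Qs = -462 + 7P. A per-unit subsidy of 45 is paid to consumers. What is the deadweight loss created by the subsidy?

Pre-subsidy: 1863 - 8P = -462 + 7P gives P* = 155, Q* = 623.
With the rebate, buyers effectively pay Pb = Ps − 45, where Ps is the price sellers receive.
Demand in terms of Ps becomes Qd = 1863 − 8(Ps − 45) = 2223 - 8Ps. Setting this equal to supply: 2223 - 8Ps = -462 + 7Ps, so Ps = 179.
Buyers pay Pb = 179 − 45 = 134; Q' = -462 + 7·179 = 791.
The subsidy expands output by 791 − 623 = 168 past the efficient level; on those units the gap between marginal cost and willingness to pay runs from 0 up to 45.
DWL = ½ × 45 × 168 = 3780.

Deadweight loss = 3780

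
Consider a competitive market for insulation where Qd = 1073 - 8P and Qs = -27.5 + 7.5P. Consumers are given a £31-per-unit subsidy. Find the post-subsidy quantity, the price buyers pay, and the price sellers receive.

Q' = 625; buyers pay £56; sellers receive £87

Pre-subsidy: 1073 - 8P = -27.5 + 7.5P gives P* = 71, Q* = 505.
With the rebate, buyers effectively pay Pb = Ps − 31, where Ps is the price sellers receive.
Demand in terms of Ps becomes Qd = 1073 − 8(Ps − 31) = 1321 - 8Ps. Setting this equal to supply: 1321 - 8Ps = -27.5 + 7.5Ps, so Ps = 87.
Buyers pay Pb = 87 − 31 = 56; Q' = -27.5 + 7.5·87 = 625.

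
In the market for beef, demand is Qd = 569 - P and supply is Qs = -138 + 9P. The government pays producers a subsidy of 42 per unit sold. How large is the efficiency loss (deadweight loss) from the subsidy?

Deadweight loss = 793.8

Pre-subsidy: 569 - P = -138 + 9P gives P* = 70.7, Q* = 498.3.
With the subsidy, sellers receive Ps = Pb + 42 for each unit, where Pb is the price buyers pay.
Supply in terms of Pb becomes Qs = -138 + 9(Pb + 42) = 240 + 9Pb. Setting this equal to demand: 569 - Pb = 240 + 9Pb, so Pb = 32.9.
Sellers receive Ps = 32.9 + 42 = 74.9; Q' = 569 − 1·32.9 = 536.1.
The subsidy expands output by 536.1 − 498.3 = 37.8 past the efficient level; on those units the gap between marginal cost and willingness to pay runs from 0 up to 42.
DWL = ½ × 42 × 37.8 = 793.8.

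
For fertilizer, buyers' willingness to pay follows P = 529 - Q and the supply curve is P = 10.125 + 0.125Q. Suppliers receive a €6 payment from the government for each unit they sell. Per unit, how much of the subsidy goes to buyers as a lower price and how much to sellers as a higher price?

Pre-subsidy: 529 - Q = 10.125 + 0.125Q gives Q* = 4151/9 and P* = 610/9.
With the subsidy, sellers receive Ps = Pb + 6 for each unit, where Pb is the price buyers pay.
On the curves, Pb = 529 - Q and Ps = 10.125 + 0.125Q; the wedge Ps − Pb = 6 gives 10.125 + 0.125Q − (529 - Q) = 6, so Q' = 4199/9.
Then Pb = 529 − 1·(4199/9) = 562/9 and Ps = 10.125 + 0.125·(4199/9) = 616/9.
Buyers' price falls by P* − Pb = 610/9 − 562/9 = 16/3; sellers' price rises by Ps − P* = 616/9 − 610/9 = 2/3.

Buyers gain 16/3 per unit; sellers gain 2/3 per unit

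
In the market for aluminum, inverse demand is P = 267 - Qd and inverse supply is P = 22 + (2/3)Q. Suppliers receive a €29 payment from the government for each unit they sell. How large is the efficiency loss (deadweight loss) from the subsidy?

Deadweight loss = €252.3

Pre-subsidy: 267 - Q = 22 + (2/3)Q gives Q* = 147 and P* = 120.
With the subsidy, sellers receive Ps = Pb + 29 for each unit, where Pb is the price buyers pay.
On the curves, Pb = 267 - Q and Ps = 22 + (2/3)Q; the wedge Ps − Pb = 29 gives 22 + (2/3)Q − (267 - Q) = 29, so Q' = 164.4.
Then Pb = 267 − 1·164.4 = 102.6 and Ps = 22 + (2/3)·164.4 = 131.6.
The subsidy expands output by 164.4 − 147 = 17.4 past the efficient level; on those units the gap between marginal cost and willingness to pay runs from 0 up to 29.
DWL = ½ × 29 × 17.4 = 252.3.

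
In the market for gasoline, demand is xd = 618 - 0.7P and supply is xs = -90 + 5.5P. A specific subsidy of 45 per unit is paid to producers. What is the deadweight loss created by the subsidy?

Pre-subsidy: 618 - 0.7P = -90 + 5.5P gives P* = 3540/31, x* = 16680/31.
With the subsidy, sellers receive Ps = Pb + 45 for each unit, where Pb is the price buyers pay.
Supply in terms of Pb becomes xs = -90 + 5.5(Pb + 45) = 157.5 + 5.5Pb. Setting this equal to demand: 618 - 0.7Pb = 157.5 + 5.5Pb, so Pb = 4605/62.
Sellers receive Ps = 4605/62 + 45 = 7395/62; x' = 618 − 0.7·(4605/62) = 70185/124.
The subsidy expands output by 70185/124 − 16680/31 = 3465/124 past the efficient level; on those units the gap between marginal cost and willingness to pay runs from 0 up to 45.
DWL = ½ × 45 × 3465/124 = 155925/248.

Deadweight loss = 155925/248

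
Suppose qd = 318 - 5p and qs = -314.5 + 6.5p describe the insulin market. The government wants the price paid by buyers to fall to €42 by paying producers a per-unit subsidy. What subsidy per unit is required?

Required subsidy s = €23 per unit

At a buyer price of 42, quantity demanded is 318 − 5·42 = 108.
Sellers supply 108 only when they receive ps with -314.5 + 6.5·ps = 108, i.e. ps = 65.
s = ps − pb = 65 − 42 = 23.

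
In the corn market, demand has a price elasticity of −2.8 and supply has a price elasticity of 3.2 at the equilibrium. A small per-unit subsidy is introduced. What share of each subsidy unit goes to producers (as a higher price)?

Producer share = 7/15

For a small subsidy around the equilibrium, the benefit split depends on the relative slopes, which at a point are proportional to the elasticities.
Buyer share = εs/(εs + |εd|) = 3.2/(3.2 + 2.8) = 8/15; seller share = |εd|/(εs + |εd|) = 7/15.
So producers capture 7/15 of the subsidy.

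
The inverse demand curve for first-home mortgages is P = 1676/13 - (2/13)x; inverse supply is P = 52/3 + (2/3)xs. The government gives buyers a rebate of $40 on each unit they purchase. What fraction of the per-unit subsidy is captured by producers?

Pre-subsidy: 1676/13 - (2/13)x = 52/3 + (2/3)x gives x* = 136 and P* = 108.
With the rebate, buyers effectively pay Pb = Ps − 40, where Ps is the price sellers receive.
On the curves, Pb = 1676/13 - (2/13)x and Ps = 52/3 + (2/3)x; the wedge Ps − Pb = 40 gives 52/3 + (2/3)x − (1676/13 - (2/13)x) = 40, so x' = 184.75.
Then Pb = 1676/13 − (2/13)·184.75 = 100.5 and Ps = 52/3 + (2/3)·184.75 = 140.5.
Buyers' price falls by P* − Pb = 108 − 100.5 = 7.5; sellers' price rises by Ps − P* = 140.5 − 108 = 32.5.
So producers capture 32.5/40 = 0.8125 of each unit of subsidy.

Producer share = 0.8125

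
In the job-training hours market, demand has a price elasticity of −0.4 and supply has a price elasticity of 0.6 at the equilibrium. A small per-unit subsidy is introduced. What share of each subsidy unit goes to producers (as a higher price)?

Producer share = 0.4

For a small subsidy around the equilibrium, the benefit split depends on the relative slopes, which at a point are proportional to the elasticities.
Buyer share = εs/(εs + |εd|) = 0.6/(0.6 + 0.4) = 0.6; seller share = |εd|/(εs + |εd|) = 0.4.
So producers capture 0.4 of the subsidy.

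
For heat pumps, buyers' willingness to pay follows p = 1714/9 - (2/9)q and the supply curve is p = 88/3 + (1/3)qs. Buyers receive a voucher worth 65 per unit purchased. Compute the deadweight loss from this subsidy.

Deadweight loss = 3802.5

Pre-subsidy: 1714/9 - (2/9)q = 88/3 + (1/3)q gives q* = 290 and p* = 126.
With the rebate, buyers effectively pay pb = ps − 65, where ps is the price sellers receive.
On the curves, pb = 1714/9 - (2/9)q and ps = 88/3 + (1/3)q; the wedge ps − pb = 65 gives 88/3 + (1/3)q − (1714/9 - (2/9)q) = 65, so q' = 407.
Then pb = 1714/9 − (2/9)·407 = 100 and ps = 88/3 + (1/3)·407 = 165.
The subsidy expands output by 407 − 290 = 117 past the efficient level; on those units the gap between marginal cost and willingness to pay runs from 0 up to 65.
DWL = ½ × 65 × 117 = 3802.5.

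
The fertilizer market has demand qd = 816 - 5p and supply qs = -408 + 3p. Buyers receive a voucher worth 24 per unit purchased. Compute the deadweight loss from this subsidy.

Deadweight loss = 540

Pre-subsidy: 816 - 5p = -408 + 3p gives p* = 153, q* = 51.
With the rebate, buyers effectively pay pb = ps − 24, where ps is the price sellers receive.
Demand in terms of ps becomes qd = 816 − 5(ps − 24) = 936 - 5ps. Setting this equal to supply: 936 - 5ps = -408 + 3ps, so ps = 168.
Buyers pay pb = 168 − 24 = 144; q' = -408 + 3·168 = 96.
The subsidy expands output by 96 − 51 = 45 past the efficient level; on those units the gap between marginal cost and willingness to pay runs from 0 up to 24.
DWL = ½ × 24 × 45 = 540.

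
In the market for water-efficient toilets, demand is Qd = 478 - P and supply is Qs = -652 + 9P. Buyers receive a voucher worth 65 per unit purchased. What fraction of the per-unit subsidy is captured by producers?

Pre-subsidy: 478 - P = -652 + 9P gives P* = 113, Q* = 365.
With the rebate, buyers effectively pay Pb = Ps − 65, where Ps is the price sellers receive.
Demand in terms of Ps becomes Qd = 478 − 1(Ps − 65) = 543 - Ps. Setting this equal to supply: 543 - Ps = -652 + 9Ps, so Ps = 119.5.
Buyers pay Pb = 119.5 − 65 = 54.5; Q' = -652 + 9·119.5 = 423.5.
Buyers' price falls by P* − Pb = 113 − 54.5 = 58.5; sellers' price rises by Ps − P* = 119.5 − 113 = 6.5.
So producers capture 6.5/65 = 0.1 of each unit of subsidy.

Producer share = 0.1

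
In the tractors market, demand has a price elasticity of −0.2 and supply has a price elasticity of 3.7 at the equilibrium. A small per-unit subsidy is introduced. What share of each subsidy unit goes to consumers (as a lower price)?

Consumer share = 37/39

For a small subsidy around the equilibrium, the benefit split depends on the relative slopes, which at a point are proportional to the elasticities.
Buyer share = εs/(εs + |εd|) = 3.7/(3.7 + 0.2) = 37/39; seller share = |εd|/(εs + |εd|) = 2/39.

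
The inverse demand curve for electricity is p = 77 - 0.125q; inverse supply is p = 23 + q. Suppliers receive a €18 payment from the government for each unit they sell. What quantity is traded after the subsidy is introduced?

Pre-subsidy: 77 - 0.125q = 23 + q gives q* = 48 and p* = 71.
With the subsidy, sellers receive ps = pb + 18 for each unit, where pb is the price buyers pay.
On the curves, pb = 77 - 0.125q and ps = 23 + q; the wedge ps − pb = 18 gives 23 + q − (77 - 0.125q) = 18, so q' = 64.
Then pb = 77 − 0.125·64 = 69 and ps = 23 + 1·64 = 87.

q' = 64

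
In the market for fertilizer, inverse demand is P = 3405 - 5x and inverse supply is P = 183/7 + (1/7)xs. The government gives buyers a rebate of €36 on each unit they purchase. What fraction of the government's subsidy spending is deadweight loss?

Pre-subsidy: 3405 - 5x = 183/7 + (1/7)x gives x* = 657 and P* = 120.
With the rebate, buyers effectively pay Pb = Ps − 36, where Ps is the price sellers receive.
On the curves, Pb = 3405 - 5x and Ps = 183/7 + (1/7)x; the wedge Ps − Pb = 36 gives 183/7 + (1/7)x − (3405 - 5x) = 36, so x' = 664.
Then Pb = 3405 − 5·664 = 85 and Ps = 183/7 + (1/7)·664 = 121.
ΔCS = ½(657 + 664)(120 − 85) = 23117.5; ΔPS = ½(657 + 664)(121 − 120) = 660.5.
Government spending = 36 × 664 = 23904.
DWL = ½ × 36 × (664 − 657) = 126; fraction = 126 / 23904 = 7/1328.

DWL / government spending = 7/1328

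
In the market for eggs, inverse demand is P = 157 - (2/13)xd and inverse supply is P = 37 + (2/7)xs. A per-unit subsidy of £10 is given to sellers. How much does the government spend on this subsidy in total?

Pre-subsidy: 157 - (2/13)x = 37 + (2/7)x gives x* = 273 and P* = 115.
With the subsidy, sellers receive Ps = Pb + 10 for each unit, where Pb is the price buyers pay.
On the curves, Pb = 157 - (2/13)x and Ps = 37 + (2/7)x; the wedge Ps − Pb = 10 gives 37 + (2/7)x − (157 - (2/13)x) = 10, so x' = 295.75.
Then Pb = 157 − (2/13)·295.75 = 111.5 and Ps = 37 + (2/7)·295.75 = 121.5.
Government outlay = subsidy × quantity = 10 × 295.75 = 2957.5.

Government cost = £2957.5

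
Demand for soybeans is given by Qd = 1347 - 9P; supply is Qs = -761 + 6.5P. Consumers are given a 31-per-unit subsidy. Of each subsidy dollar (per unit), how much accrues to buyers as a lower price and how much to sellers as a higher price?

Pre-subsidy: 1347 - 9P = -761 + 6.5P gives P* = 136, Q* = 123.
With the rebate, buyers effectively pay Pb = Ps − 31, where Ps is the price sellers receive.
Demand in terms of Ps becomes Qd = 1347 − 9(Ps − 31) = 1626 - 9Ps. Setting this equal to supply: 1626 - 9Ps = -761 + 6.5Ps, so Ps = 154.
Buyers pay Pb = 154 − 31 = 123; Q' = -761 + 6.5·154 = 240.
Buyers' price falls by P* − Pb = 136 − 123 = 13; sellers' price rises by Ps − P* = 154 − 136 = 18.

Buyers gain 13 per unit; sellers gain 18 per unit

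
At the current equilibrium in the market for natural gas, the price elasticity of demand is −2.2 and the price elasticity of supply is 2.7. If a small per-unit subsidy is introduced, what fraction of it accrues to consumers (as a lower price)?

For a small subsidy around the equilibrium, the benefit split depends on the relative slopes, which at a point are proportional to the elasticities.
Buyer share = εs/(εs + |εd|) = 2.7/(2.7 + 2.2) = 27/49; seller share = |εd|/(εs + |εd|) = 22/49.

Consumer share = 27/49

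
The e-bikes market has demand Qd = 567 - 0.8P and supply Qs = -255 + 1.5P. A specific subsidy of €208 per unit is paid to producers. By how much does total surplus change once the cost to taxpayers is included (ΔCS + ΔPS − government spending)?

Net change in total surplus = -259584/23

Pre-subsidy: 567 - 0.8P = -255 + 1.5P gives P* = 8220/23, Q* = 6465/23.
With the subsidy, sellers receive Ps = Pb + 208 for each unit, where Pb is the price buyers pay.
Supply in terms of Pb becomes Qs = -255 + 1.5(Pb + 208) = 57 + 1.5Pb. Setting this equal to demand: 567 - 0.8Pb = 57 + 1.5Pb, so Pb = 5100/23.
Sellers receive Ps = 5100/23 + 208 = 9884/23; Q' = 567 − 0.8·(5100/23) = 8961/23.
ΔCS = ½(6465/23 + 8961/23)(8220/23 − 5100/23) = 24064560/529; ΔPS = ½(6465/23 + 8961/23)(9884/23 − 8220/23) = 12834432/529.
Government spending = 208 × 8961/23 = 1863888/23.
Net change = 24064560/529 + 12834432/529 − 1863888/23 = -259584/23. The loss equals the DWL triangle ½·208·2496/23.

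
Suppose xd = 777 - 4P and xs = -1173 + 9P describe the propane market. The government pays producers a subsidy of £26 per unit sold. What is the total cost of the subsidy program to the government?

Pre-subsidy: 777 - 4P = -1173 + 9P gives P* = 150, x* = 177.
With the subsidy, sellers receive Ps = Pb + 26 for each unit, where Pb is the price buyers pay.
Supply in terms of Pb becomes xs = -1173 + 9(Pb + 26) = -939 + 9Pb. Setting this equal to demand: 777 - 4Pb = -939 + 9Pb, so Pb = 132.
Sellers receive Ps = 132 + 26 = 158; x' = 777 − 4·132 = 249.
Government outlay = subsidy × quantity = 26 × 249 = 6474.

Government cost = £6474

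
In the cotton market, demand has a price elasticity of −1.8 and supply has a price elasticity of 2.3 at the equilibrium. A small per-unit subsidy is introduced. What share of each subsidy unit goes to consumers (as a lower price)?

For a small subsidy around the equilibrium, the benefit split depends on the relative slopes, which at a point are proportional to the elasticities.
Buyer share = εs/(εs + |εd|) = 2.3/(2.3 + 1.8) = 23/41; seller share = |εd|/(εs + |εd|) = 18/41.

Consumer share = 23/41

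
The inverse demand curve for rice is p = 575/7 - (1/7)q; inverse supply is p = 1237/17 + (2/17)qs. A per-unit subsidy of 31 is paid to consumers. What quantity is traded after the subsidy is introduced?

Pre-subsidy: 575/7 - (1/7)q = 1237/17 + (2/17)q gives q* = 36 and p* = 77.
With the rebate, buyers effectively pay pb = ps − 31, where ps is the price sellers receive.
On the curves, pb = 575/7 - (1/7)q and ps = 1237/17 + (2/17)q; the wedge ps − pb = 31 gives 1237/17 + (2/17)q − (575/7 - (1/7)q) = 31, so q' = 155.
Then pb = 575/7 − (1/7)·155 = 60 and ps = 1237/17 + (2/17)·155 = 91.

q' = 155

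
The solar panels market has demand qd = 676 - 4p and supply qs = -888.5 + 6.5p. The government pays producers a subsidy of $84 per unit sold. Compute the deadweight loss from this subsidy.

Deadweight loss = $8736

Pre-subsidy: 676 - 4p = -888.5 + 6.5p gives p* = 149, q* = 80.
With the subsidy, sellers receive ps = pb + 84 for each unit, where pb is the price buyers pay.
Supply in terms of pb becomes qs = -888.5 + 6.5(pb + 84) = -342.5 + 6.5pb. Setting this equal to demand: 676 - 4pb = -342.5 + 6.5pb, so pb = 97.
Sellers receive ps = 97 + 84 = 181; q' = 676 − 4·97 = 288.
The subsidy expands output by 288 − 80 = 208 past the efficient level; on those units the gap between marginal cost and willingness to pay runs from 0 up to 84.
DWL = ½ × 84 × 208 = 8736.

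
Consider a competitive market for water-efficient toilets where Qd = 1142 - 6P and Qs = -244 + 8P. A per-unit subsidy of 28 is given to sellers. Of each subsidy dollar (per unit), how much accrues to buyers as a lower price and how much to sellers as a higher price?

Pre-subsidy: 1142 - 6P = -244 + 8P gives P* = 99, Q* = 548.
With the subsidy, sellers receive Ps = Pb + 28 for each unit, where Pb is the price buyers pay.
Supply in terms of Pb becomes Qs = -244 + 8(Pb + 28) = -20 + 8Pb. Setting this equal to demand: 1142 - 6Pb = -20 + 8Pb, so Pb = 83.
Sellers receive Ps = 83 + 28 = 111; Q' = 1142 − 6·83 = 644.
Buyers' price falls by P* − Pb = 99 − 83 = 16; sellers' price rises by Ps − P* = 111 − 99 = 12.

Buyers gain 16 per unit; sellers gain 12 per unit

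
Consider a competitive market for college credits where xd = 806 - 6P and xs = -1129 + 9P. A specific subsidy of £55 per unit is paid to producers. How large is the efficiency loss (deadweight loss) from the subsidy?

Pre-subsidy: 806 - 6P = -1129 + 9P gives P* = 129, x* = 32.
With the subsidy, sellers receive Ps = Pb + 55 for each unit, where Pb is the price buyers pay.
Supply in terms of Pb becomes xs = -1129 + 9(Pb + 55) = -634 + 9Pb. Setting this equal to demand: 806 - 6Pb = -634 + 9Pb, so Pb = 96.
Sellers receive Ps = 96 + 55 = 151; x' = 806 − 6·96 = 230.
The subsidy expands output by 230 − 32 = 198 past the efficient level; on those units the gap between marginal cost and willingness to pay runs from 0 up to 55.
DWL = ½ × 55 × 198 = 5445.

Deadweight loss = £5445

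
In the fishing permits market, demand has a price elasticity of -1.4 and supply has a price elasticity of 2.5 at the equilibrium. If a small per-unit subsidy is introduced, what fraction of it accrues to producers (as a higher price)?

Producer share = 14/39

For a small subsidy around the equilibrium, the benefit split depends on the relative slopes, which at a point are proportional to the elasticities.
Buyer share = εs/(εs + |εd|) = 2.5/(2.5 + 1.4) = 25/39; seller share = |εd|/(εs + |εd|) = 14/39.
So producers capture 14/39 of the subsidy.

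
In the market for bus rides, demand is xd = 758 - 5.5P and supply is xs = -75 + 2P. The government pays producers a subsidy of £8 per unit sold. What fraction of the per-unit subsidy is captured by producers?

Pre-subsidy: 758 - 5.5P = -75 + 2P gives P* = 1666/15, x* = 2207/15.
With the subsidy, sellers receive Ps = Pb + 8 for each unit, where Pb is the price buyers pay.
Supply in terms of Pb becomes xs = -75 + 2(Pb + 8) = -59 + 2Pb. Setting this equal to demand: 758 - 5.5Pb = -59 + 2Pb, so Pb = 1634/15.
Sellers receive Ps = 1634/15 + 8 = 1754/15; x' = 758 − 5.5·(1634/15) = 2383/15.
Buyers' price falls by P* − Pb = 1666/15 − 1634/15 = 32/15; sellers' price rises by Ps − P* = 1754/15 − 1666/15 = 88/15.
So producers capture (88/15)/8 = 11/15 of each unit of subsidy.

Producer share = 11/15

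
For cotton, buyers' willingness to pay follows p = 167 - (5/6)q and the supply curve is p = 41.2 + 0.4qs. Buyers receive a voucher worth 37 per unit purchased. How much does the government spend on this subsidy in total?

Government cost = 4884

Pre-subsidy: 167 - (5/6)q = 41.2 + 0.4q gives q* = 102 and p* = 82.
With the rebate, buyers effectively pay pb = ps − 37, where ps is the price sellers receive.
On the curves, pb = 167 - (5/6)q and ps = 41.2 + 0.4q; the wedge ps − pb = 37 gives 41.2 + 0.4q − (167 - (5/6)q) = 37, so q' = 132.
Then pb = 167 − (5/6)·132 = 57 and ps = 41.2 + 0.4·132 = 94.
Government outlay = subsidy × quantity = 37 × 132 = 4884.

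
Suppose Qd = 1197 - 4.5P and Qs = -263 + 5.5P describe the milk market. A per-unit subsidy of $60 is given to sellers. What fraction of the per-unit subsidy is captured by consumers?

Pre-subsidy: 1197 - 4.5P = -263 + 5.5P gives P* = 146, Q* = 540.
With the subsidy, sellers receive Ps = Pb + 60 for each unit, where Pb is the price buyers pay.
Supply in terms of Pb becomes Qs = -263 + 5.5(Pb + 60) = 67 + 5.5Pb. Setting this equal to demand: 1197 - 4.5Pb = 67 + 5.5Pb, so Pb = 113.
Sellers receive Ps = 113 + 60 = 173; Q' = 1197 − 4.5·113 = 688.5.
Buyers' price falls by P* − Pb = 146 − 113 = 33; sellers' price rises by Ps − P* = 173 − 146 = 27.
So consumers capture 33/60 = 0.55 of each unit of subsidy.

Consumer share = 0.55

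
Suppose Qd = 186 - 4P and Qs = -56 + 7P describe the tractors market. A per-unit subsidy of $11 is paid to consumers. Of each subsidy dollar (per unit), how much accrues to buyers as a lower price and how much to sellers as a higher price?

Buyers gain $7 per unit; sellers gain $4 per unit

Pre-subsidy: 186 - 4P = -56 + 7P gives P* = 22, Q* = 98.
With the rebate, buyers effectively pay Pb = Ps − 11, where Ps is the price sellers receive.
Demand in terms of Ps becomes Qd = 186 − 4(Ps − 11) = 230 - 4Ps. Setting this equal to supply: 230 - 4Ps = -56 + 7Ps, so Ps = 26.
Buyers pay Pb = 26 − 11 = 15; Q' = -56 + 7·26 = 126.
Buyers' price falls by P* − Pb = 22 − 15 = 7; sellers' price rises by Ps − P* = 26 − 22 = 4.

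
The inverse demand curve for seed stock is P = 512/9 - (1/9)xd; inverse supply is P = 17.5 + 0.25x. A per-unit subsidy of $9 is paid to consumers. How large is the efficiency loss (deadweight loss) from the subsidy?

Deadweight loss = 1458/13

Pre-subsidy: 512/9 - (1/9)x = 17.5 + 0.25x gives x* = 1418/13 and P* = 582/13.
With the rebate, buyers effectively pay Pb = Ps − 9, where Ps is the price sellers receive.
On the curves, Pb = 512/9 - (1/9)x and Ps = 17.5 + 0.25x; the wedge Ps − Pb = 9 gives 17.5 + 0.25x − (512/9 - (1/9)x) = 9, so x' = 134.
Then Pb = 512/9 − (1/9)·134 = 42 and Ps = 17.5 + 0.25·134 = 51.
The subsidy expands output by 134 − 1418/13 = 324/13 past the efficient level; on those units the gap between marginal cost and willingness to pay runs from 0 up to 9.
DWL = ½ × 9 × 324/13 = 1458/13.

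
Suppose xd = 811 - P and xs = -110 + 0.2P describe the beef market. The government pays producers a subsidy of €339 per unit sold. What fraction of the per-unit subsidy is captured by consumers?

Pre-subsidy: 811 - P = -110 + 0.2P gives P* = 767.5, x* = 43.5.
With the subsidy, sellers receive Ps = Pb + 339 for each unit, where Pb is the price buyers pay.
Supply in terms of Pb becomes xs = -110 + 0.2(Pb + 339) = -42.2 + 0.2Pb. Setting this equal to demand: 811 - Pb = -42.2 + 0.2Pb, so Pb = 711.
Sellers receive Ps = 711 + 339 = 1050; x' = 811 − 1·711 = 100.
Buyers' price falls by P* − Pb = 767.5 − 711 = 56.5; sellers' price rises by Ps − P* = 1050 − 767.5 = 282.5.
So consumers capture 56.5/339 = 1/6 of each unit of subsidy.

Consumer share = 1/6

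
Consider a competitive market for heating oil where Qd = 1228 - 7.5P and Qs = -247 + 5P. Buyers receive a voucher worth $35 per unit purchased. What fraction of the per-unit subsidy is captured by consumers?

Pre-subsidy: 1228 - 7.5P = -247 + 5P gives P* = 118, Q* = 343.
With the rebate, buyers effectively pay Pb = Ps − 35, where Ps is the price sellers receive.
Demand in terms of Ps becomes Qd = 1228 − 7.5(Ps − 35) = 1490.5 - 7.5Ps. Setting this equal to supply: 1490.5 - 7.5Ps = -247 + 5Ps, so Ps = 139.
Buyers pay Pb = 139 − 35 = 104; Q' = -247 + 5·139 = 448.
Buyers' price falls by P* − Pb = 118 − 104 = 14; sellers' price rises by Ps − P* = 139 − 118 = 21.
So consumers capture 14/35 = 0.4 of each unit of subsidy.

Consumer share = 0.4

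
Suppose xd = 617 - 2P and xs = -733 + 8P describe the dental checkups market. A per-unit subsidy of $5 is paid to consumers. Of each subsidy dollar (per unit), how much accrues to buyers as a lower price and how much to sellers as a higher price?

Pre-subsidy: 617 - 2P = -733 + 8P gives P* = 135, x* = 347.
With the rebate, buyers effectively pay Pb = Ps − 5, where Ps is the price sellers receive.
Demand in terms of Ps becomes xd = 617 − 2(Ps − 5) = 627 - 2Ps. Setting this equal to supply: 627 - 2Ps = -733 + 8Ps, so Ps = 136.
Buyers pay Pb = 136 − 5 = 131; x' = -733 + 8·136 = 355.
Buyers' price falls by P* − Pb = 135 − 131 = 4; sellers' price rises by Ps − P* = 136 − 135 = 1.

Buyers gain $4 per unit; sellers gain $1 per unit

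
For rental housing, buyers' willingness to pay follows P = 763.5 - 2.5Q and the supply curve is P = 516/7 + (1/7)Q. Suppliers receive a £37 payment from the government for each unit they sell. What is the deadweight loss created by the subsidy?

Pre-subsidy: 763.5 - 2.5Q = 516/7 + (1/7)Q gives Q* = 261 and P* = 111.
With the subsidy, sellers receive Ps = Pb + 37 for each unit, where Pb is the price buyers pay.
On the curves, Pb = 763.5 - 2.5Q and Ps = 516/7 + (1/7)Q; the wedge Ps − Pb = 37 gives 516/7 + (1/7)Q − (763.5 - 2.5Q) = 37, so Q' = 275.
Then Pb = 763.5 − 2.5·275 = 76 and Ps = 516/7 + (1/7)·275 = 113.
The subsidy expands output by 275 − 261 = 14 past the efficient level; on those units the gap between marginal cost and willingness to pay runs from 0 up to 37.
DWL = ½ × 37 × 14 = 259.

Deadweight loss = £259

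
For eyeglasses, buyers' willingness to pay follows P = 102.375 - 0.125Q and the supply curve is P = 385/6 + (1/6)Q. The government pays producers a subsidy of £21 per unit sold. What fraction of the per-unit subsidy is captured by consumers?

Consumer share = 3/7

Pre-subsidy: 102.375 - 0.125Q = 385/6 + (1/6)Q gives Q* = 131 and P* = 86.
With the subsidy, sellers receive Ps = Pb + 21 for each unit, where Pb is the price buyers pay.
On the curves, Pb = 102.375 - 0.125Q and Ps = 385/6 + (1/6)Q; the wedge Ps − Pb = 21 gives 385/6 + (1/6)Q − (102.375 - 0.125Q) = 21, so Q' = 203.
Then Pb = 102.375 − 0.125·203 = 77 and Ps = 385/6 + (1/6)·203 = 98.
Buyers' price falls by P* − Pb = 86 − 77 = 9; sellers' price rises by Ps − P* = 98 − 86 = 12.
So consumers capture 9/21 = 3/7 of each unit of subsidy.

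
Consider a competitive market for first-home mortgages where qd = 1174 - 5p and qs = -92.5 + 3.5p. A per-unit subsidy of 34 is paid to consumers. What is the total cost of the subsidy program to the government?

Government cost = 16966

Pre-subsidy: 1174 - 5p = -92.5 + 3.5p gives p* = 149, q* = 429.
With the rebate, buyers effectively pay pb = ps − 34, where ps is the price sellers receive.
Demand in terms of ps becomes qd = 1174 − 5(ps − 34) = 1344 - 5ps. Setting this equal to supply: 1344 - 5ps = -92.5 + 3.5ps, so ps = 169.
Buyers pay pb = 169 − 34 = 135; q' = -92.5 + 3.5·169 = 499.
Government outlay = subsidy × quantity = 34 × 499 = 16966.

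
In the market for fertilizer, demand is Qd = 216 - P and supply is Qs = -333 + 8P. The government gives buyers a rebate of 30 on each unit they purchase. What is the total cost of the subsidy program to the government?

Government cost = 5450

Pre-subsidy: 216 - P = -333 + 8P gives P* = 61, Q* = 155.
With the rebate, buyers effectively pay Pb = Ps − 30, where Ps is the price sellers receive.
Demand in terms of Ps becomes Qd = 216 − 1(Ps − 30) = 246 - Ps. Setting this equal to supply: 246 - Ps = -333 + 8Ps, so Ps = 193/3.
Buyers pay Pb = 193/3 − 30 = 103/3; Q' = -333 + 8·(193/3) = 545/3.
Government outlay = subsidy × quantity = 30 × 545/3 = 5450.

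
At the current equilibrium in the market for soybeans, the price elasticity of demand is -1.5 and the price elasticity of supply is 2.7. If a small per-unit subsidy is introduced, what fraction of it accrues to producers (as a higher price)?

For a small subsidy around the equilibrium, the benefit split depends on the relative slopes, which at a point are proportional to the elasticities.
Buyer share = εs/(εs + |εd|) = 2.7/(2.7 + 1.5) = 9/14; seller share = |εd|/(εs + |εd|) = 5/14.
So producers capture 5/14 of the subsidy.

Producer share = 5/14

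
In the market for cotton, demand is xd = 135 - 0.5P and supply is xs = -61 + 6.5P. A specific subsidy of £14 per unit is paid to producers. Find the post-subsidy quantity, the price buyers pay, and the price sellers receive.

Pre-subsidy: 135 - 0.5P = -61 + 6.5P gives P* = 28, x* = 121.
With the subsidy, sellers receive Ps = Pb + 14 for each unit, where Pb is the price buyers pay.
Supply in terms of Pb becomes xs = -61 + 6.5(Pb + 14) = 30 + 6.5Pb. Setting this equal to demand: 135 - 0.5Pb = 30 + 6.5Pb, so Pb = 15.
Sellers receive Ps = 15 + 14 = 29; x' = 135 − 0.5·15 = 127.5.

x' = 127.5; buyers pay £15; sellers receive £29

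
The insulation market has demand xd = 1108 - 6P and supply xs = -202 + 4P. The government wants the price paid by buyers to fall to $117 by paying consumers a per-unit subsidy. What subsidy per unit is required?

Required subsidy s = $35 per unit

At a buyer price of 117, quantity demanded is 1108 − 6·117 = 406.
Sellers supply 406 only when they receive Ps with -202 + 4·Ps = 406, i.e. Ps = 152.
s = Ps − Pb = 152 − 117 = 35.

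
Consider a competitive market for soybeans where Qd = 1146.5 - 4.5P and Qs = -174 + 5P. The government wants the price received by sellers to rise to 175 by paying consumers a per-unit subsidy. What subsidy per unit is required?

At a seller price of 175, quantity supplied is -174 + 5·175 = 701.
Buyers absorb 701 only when they pay Pb with 1146.5 − 4.5·Pb = 701, i.e. Pb = 99.
s = Ps − Pb = 175 − 99 = 76.

Required subsidy s = 76 per unit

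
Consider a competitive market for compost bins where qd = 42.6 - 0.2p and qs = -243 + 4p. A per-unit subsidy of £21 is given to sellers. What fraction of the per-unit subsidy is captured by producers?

Producer share = 1/21

Pre-subsidy: 42.6 - 0.2p = -243 + 4p gives p* = 68, q* = 29.
With the subsidy, sellers receive ps = pb + 21 for each unit, where pb is the price buyers pay.
Supply in terms of pb becomes qs = -243 + 4(pb + 21) = -159 + 4pb. Setting this equal to demand: 42.6 - 0.2pb = -159 + 4pb, so pb = 48.
Sellers receive ps = 48 + 21 = 69; q' = 42.6 − 0.2·48 = 33.
Buyers' price falls by p* − pb = 68 − 48 = 20; sellers' price rises by ps − p* = 69 − 68 = 1.
So producers capture 1/21 = 1/21 of each unit of subsidy.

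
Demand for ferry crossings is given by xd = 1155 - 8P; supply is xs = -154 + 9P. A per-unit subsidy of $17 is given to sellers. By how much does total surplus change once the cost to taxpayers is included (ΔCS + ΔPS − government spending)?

Net change in total surplus = -$612

Pre-subsidy: 1155 - 8P = -154 + 9P gives P* = 77, x* = 539.
With the subsidy, sellers receive Ps = Pb + 17 for each unit, where Pb is the price buyers pay.
Supply in terms of Pb becomes xs = -154 + 9(Pb + 17) = -1 + 9Pb. Setting this equal to demand: 1155 - 8Pb = -1 + 9Pb, so Pb = 68.
Sellers receive Ps = 68 + 17 = 85; x' = 1155 − 8·68 = 611.
ΔCS = ½(539 + 611)(77 − 68) = 5175; ΔPS = ½(539 + 611)(85 − 77) = 4600.
Government spending = 17 × 611 = 10387.
Net change = 5175 + 4600 − 10387 = -612. The loss equals the DWL triangle ½·17·72.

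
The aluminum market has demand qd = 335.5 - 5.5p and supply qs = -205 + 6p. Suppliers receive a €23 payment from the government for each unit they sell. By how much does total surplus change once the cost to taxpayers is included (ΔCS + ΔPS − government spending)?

Pre-subsidy: 335.5 - 5.5p = -205 + 6p gives p* = 47, q* = 77.
With the subsidy, sellers receive ps = pb + 23 for each unit, where pb is the price buyers pay.
Supply in terms of pb becomes qs = -205 + 6(pb + 23) = -67 + 6pb. Setting this equal to demand: 335.5 - 5.5pb = -67 + 6pb, so pb = 35.
Sellers receive ps = 35 + 23 = 58; q' = 335.5 − 5.5·35 = 143.
ΔCS = ½(77 + 143)(47 − 35) = 1320; ΔPS = ½(77 + 143)(58 − 47) = 1210.
Government spending = 23 × 143 = 3289.
Net change = 1320 + 1210 − 3289 = -759. The loss equals the DWL triangle ½·23·66.

Net change in total surplus = -€759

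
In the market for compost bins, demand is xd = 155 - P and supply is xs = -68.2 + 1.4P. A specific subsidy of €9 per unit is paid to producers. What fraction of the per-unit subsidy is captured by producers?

Pre-subsidy: 155 - P = -68.2 + 1.4P gives P* = 93, x* = 62.
With the subsidy, sellers receive Ps = Pb + 9 for each unit, where Pb is the price buyers pay.
Supply in terms of Pb becomes xs = -68.2 + 1.4(Pb + 9) = -55.6 + 1.4Pb. Setting this equal to demand: 155 - Pb = -55.6 + 1.4Pb, so Pb = 87.75.
Sellers receive Ps = 87.75 + 9 = 96.75; x' = 155 − 1·87.75 = 67.25.
Buyers' price falls by P* − Pb = 93 − 87.75 = 5.25; sellers' price rises by Ps − P* = 96.75 − 93 = 3.75.
So producers capture 3.75/9 = 5/12 of each unit of subsidy.

Producer share = 5/12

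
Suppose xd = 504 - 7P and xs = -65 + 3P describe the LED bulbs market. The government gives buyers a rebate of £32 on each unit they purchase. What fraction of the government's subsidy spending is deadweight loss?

Pre-subsidy: 504 - 7P = -65 + 3P gives P* = 56.9, x* = 105.7.
With the rebate, buyers effectively pay Pb = Ps − 32, where Ps is the price sellers receive.
Demand in terms of Ps becomes xd = 504 − 7(Ps − 32) = 728 - 7Ps. Setting this equal to supply: 728 - 7Ps = -65 + 3Ps, so Ps = 79.3.
Buyers pay Pb = 79.3 − 32 = 47.3; x' = -65 + 3·79.3 = 172.9.
ΔCS = ½(105.7 + 172.9)(56.9 − 47.3) = 1337.28; ΔPS = ½(105.7 + 172.9)(79.3 − 56.9) = 3120.32.
Government spending = 32 × 172.9 = 5532.8.
DWL = ½ × 32 × (172.9 − 105.7) = 1075.2; fraction = 1075.2 / 5532.8 = 48/247.

DWL / government spending = 48/247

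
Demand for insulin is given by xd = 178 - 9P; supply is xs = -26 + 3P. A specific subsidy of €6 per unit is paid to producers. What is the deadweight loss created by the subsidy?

Deadweight loss = €40.5

Pre-subsidy: 178 - 9P = -26 + 3P gives P* = 17, x* = 25.
With the subsidy, sellers receive Ps = Pb + 6 for each unit, where Pb is the price buyers pay.
Supply in terms of Pb becomes xs = -26 + 3(Pb + 6) = -8 + 3Pb. Setting this equal to demand: 178 - 9Pb = -8 + 3Pb, so Pb = 15.5.
Sellers receive Ps = 15.5 + 6 = 21.5; x' = 178 − 9·15.5 = 38.5.
The subsidy expands output by 38.5 − 25 = 13.5 past the efficient level; on those units the gap between marginal cost and willingness to pay runs from 0 up to 6.
DWL = ½ × 6 × 13.5 = 40.5.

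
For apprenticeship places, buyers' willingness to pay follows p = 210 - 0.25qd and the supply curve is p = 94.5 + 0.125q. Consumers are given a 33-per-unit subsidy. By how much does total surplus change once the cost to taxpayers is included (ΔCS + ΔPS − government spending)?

Pre-subsidy: 210 - 0.25q = 94.5 + 0.125q gives q* = 308 and p* = 133.
With the rebate, buyers effectively pay pb = ps − 33, where ps is the price sellers receive.
On the curves, pb = 210 - 0.25q and ps = 94.5 + 0.125q; the wedge ps − pb = 33 gives 94.5 + 0.125q − (210 - 0.25q) = 33, so q' = 396.
Then pb = 210 − 0.25·396 = 111 and ps = 94.5 + 0.125·396 = 144.
ΔCS = ½(308 + 396)(133 − 111) = 7744; ΔPS = ½(308 + 396)(144 − 133) = 3872.
Government spending = 33 × 396 = 13068.
Net change = 7744 + 3872 − 13068 = -1452. The loss equals the DWL triangle ½·33·88.

Net change in total surplus = -1452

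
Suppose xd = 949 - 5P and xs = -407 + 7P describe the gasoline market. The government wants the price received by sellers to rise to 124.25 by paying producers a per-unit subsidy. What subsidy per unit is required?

Required subsidy s = 27 per unit

At a seller price of 124.25, quantity supplied is -407 + 7·124.25 = 462.75.
Buyers absorb 462.75 only when they pay Pb with 949 − 5·Pb = 462.75, i.e. Pb = 97.25.
s = Ps − Pb = 124.25 − 97.25 = 27.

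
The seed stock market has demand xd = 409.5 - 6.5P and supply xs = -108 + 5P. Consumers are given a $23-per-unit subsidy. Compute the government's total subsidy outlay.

Government cost = $4186

Pre-subsidy: 409.5 - 6.5P = -108 + 5P gives P* = 45, x* = 117.
With the rebate, buyers effectively pay Pb = Ps − 23, where Ps is the price sellers receive.
Demand in terms of Ps becomes xd = 409.5 − 6.5(Ps − 23) = 559 - 6.5Ps. Setting this equal to supply: 559 - 6.5Ps = -108 + 5Ps, so Ps = 58.
Buyers pay Pb = 58 − 23 = 35; x' = -108 + 5·58 = 182.
Government outlay = subsidy × quantity = 23 × 182 = 4186.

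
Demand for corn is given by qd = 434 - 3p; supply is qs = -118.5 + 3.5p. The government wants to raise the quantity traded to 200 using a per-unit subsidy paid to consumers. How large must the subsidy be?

At q = 200, invert demand for the buyer price: pb = (434 − 200)/3 = 78; invert supply for the seller price: ps = (200 − (-118.5))/3.5 = 91.
The subsidy must fill the gap: s = ps − pb = 91 − 78 = 13.

Required subsidy s = 13 per unit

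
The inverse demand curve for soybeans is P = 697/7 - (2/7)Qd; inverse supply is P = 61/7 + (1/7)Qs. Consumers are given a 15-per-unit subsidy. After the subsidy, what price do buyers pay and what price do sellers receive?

Buyers pay 29; sellers receive 44

Pre-subsidy: 697/7 - (2/7)Q = 61/7 + (1/7)Q gives Q* = 212 and P* = 39.
With the rebate, buyers effectively pay Pb = Ps − 15, where Ps is the price sellers receive.
On the curves, Pb = 697/7 - (2/7)Q and Ps = 61/7 + (1/7)Q; the wedge Ps − Pb = 15 gives 61/7 + (1/7)Q − (697/7 - (2/7)Q) = 15, so Q' = 247.
Then Pb = 697/7 − (2/7)·247 = 29 and Ps = 61/7 + (1/7)·247 = 44.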